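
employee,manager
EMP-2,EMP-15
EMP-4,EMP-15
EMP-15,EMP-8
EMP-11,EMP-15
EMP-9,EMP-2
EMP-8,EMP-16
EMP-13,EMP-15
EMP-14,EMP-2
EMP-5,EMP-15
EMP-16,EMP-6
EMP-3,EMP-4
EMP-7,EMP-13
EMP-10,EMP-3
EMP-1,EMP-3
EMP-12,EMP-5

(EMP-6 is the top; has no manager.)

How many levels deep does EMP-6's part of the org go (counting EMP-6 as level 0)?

The longest chain under EMP-6 runs EMP-6 → EMP-16 → EMP-8 → EMP-15 → EMP-4 → EMP-3 → EMP-10, which is 6 levels below EMP-6.

6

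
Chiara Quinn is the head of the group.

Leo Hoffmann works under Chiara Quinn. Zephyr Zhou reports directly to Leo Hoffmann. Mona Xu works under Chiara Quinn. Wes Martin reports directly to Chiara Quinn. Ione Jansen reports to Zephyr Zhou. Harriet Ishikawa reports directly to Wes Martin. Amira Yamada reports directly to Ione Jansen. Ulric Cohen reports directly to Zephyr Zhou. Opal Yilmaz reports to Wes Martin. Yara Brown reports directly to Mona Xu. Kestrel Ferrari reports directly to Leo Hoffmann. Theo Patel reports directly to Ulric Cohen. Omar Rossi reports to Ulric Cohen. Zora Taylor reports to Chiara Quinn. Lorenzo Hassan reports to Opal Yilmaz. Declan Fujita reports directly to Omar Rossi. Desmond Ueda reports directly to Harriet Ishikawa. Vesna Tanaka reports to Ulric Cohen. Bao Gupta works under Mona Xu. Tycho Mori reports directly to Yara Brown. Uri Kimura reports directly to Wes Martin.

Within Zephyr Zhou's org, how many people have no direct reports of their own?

The people in Zephyr Zhou's organization with no one reporting to them are Vesna Tanaka, Declan Fujita, Theo Patel, Amira Yamada. That is 4.

4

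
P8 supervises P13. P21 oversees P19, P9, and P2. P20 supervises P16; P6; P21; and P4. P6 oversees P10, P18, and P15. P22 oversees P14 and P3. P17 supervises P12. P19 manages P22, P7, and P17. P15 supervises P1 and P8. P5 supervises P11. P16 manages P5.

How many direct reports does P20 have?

4

P20 directly manages P16, P6, P21, P4. That is 4 direct reports.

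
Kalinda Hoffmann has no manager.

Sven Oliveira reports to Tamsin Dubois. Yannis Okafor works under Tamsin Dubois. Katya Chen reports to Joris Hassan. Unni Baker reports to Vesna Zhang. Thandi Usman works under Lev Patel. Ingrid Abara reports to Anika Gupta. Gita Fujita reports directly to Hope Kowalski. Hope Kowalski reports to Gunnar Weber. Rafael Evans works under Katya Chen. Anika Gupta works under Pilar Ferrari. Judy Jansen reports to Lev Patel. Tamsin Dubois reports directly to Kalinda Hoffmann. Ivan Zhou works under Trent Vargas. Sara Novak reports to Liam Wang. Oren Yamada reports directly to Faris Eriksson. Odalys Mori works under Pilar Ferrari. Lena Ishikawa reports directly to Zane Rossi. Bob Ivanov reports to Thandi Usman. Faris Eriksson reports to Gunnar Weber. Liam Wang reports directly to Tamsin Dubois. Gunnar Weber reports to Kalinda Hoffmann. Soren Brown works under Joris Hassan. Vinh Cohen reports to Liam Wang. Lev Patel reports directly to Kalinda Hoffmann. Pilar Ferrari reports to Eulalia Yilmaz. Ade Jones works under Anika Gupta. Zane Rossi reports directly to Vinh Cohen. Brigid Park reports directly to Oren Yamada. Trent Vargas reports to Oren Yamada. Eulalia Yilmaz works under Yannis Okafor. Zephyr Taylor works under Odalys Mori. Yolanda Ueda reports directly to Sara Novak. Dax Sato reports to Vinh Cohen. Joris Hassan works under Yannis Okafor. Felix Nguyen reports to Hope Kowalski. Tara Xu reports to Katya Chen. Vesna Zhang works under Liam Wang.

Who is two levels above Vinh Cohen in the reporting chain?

Vinh Cohen reports to Liam Wang, and Liam Wang reports to Tamsin Dubois. So Vinh Cohen's skip-level manager is Tamsin Dubois.

Tamsin Dubois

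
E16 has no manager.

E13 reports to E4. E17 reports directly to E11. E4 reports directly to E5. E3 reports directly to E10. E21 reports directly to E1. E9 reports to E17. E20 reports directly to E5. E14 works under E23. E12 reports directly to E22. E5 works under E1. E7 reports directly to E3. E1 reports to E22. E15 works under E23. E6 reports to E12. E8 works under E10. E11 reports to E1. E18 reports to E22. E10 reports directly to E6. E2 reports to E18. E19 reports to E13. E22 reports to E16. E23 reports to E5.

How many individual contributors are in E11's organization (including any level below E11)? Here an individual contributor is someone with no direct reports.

1

The only person in E11's organization with no one reporting to them is E9. That is 1.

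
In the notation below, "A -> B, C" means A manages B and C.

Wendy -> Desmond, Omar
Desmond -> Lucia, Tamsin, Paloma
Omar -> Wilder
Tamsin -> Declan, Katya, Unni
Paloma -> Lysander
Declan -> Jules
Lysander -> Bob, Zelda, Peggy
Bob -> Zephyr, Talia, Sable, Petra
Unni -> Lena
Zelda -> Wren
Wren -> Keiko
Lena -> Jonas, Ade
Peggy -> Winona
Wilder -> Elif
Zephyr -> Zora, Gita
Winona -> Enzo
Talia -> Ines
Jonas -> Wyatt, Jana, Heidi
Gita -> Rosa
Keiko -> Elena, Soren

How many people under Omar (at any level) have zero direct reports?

The only person in Omar's organization with no one reporting to them is Elif. That is 1.

1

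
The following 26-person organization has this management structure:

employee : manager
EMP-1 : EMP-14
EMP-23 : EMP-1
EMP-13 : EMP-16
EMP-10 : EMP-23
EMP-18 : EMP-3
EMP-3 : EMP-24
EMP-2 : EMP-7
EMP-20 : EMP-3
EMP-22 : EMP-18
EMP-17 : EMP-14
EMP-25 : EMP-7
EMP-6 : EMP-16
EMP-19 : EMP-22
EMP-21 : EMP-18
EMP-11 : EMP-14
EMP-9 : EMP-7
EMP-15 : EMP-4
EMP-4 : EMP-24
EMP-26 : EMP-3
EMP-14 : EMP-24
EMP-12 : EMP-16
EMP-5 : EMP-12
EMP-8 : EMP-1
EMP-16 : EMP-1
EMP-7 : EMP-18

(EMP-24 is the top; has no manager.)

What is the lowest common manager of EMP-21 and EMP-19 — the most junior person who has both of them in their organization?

EMP-21's chain of managers is EMP-18, EMP-3, EMP-24. EMP-19's chain of managers is EMP-22, EMP-18, EMP-3, EMP-24. The first manager that appears in both chains is EMP-18.

EMP-18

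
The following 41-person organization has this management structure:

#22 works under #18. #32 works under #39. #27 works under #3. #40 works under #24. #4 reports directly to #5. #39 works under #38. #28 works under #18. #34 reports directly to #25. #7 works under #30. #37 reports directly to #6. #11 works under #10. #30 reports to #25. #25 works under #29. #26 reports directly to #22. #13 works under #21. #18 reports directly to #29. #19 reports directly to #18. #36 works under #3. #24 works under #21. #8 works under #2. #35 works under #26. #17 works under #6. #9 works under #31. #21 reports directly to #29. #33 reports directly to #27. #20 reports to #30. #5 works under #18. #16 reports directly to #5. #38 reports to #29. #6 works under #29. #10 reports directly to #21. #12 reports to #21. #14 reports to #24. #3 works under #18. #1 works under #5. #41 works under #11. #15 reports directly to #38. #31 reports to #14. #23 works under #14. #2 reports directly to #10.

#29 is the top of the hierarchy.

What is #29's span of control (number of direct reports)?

5

#29 directly manages #18, #21, #38, #6, #25. That is 5 direct reports.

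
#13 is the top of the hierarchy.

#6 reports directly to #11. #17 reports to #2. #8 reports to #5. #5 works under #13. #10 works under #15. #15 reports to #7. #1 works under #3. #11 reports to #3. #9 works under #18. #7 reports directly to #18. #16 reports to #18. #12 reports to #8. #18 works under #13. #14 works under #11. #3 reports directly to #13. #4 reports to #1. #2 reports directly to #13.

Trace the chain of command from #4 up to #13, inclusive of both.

#4 -> #1 -> #3 -> #13

#4 reports to #1. #1 reports to #3. #3 reports to #13. #13 is at the top.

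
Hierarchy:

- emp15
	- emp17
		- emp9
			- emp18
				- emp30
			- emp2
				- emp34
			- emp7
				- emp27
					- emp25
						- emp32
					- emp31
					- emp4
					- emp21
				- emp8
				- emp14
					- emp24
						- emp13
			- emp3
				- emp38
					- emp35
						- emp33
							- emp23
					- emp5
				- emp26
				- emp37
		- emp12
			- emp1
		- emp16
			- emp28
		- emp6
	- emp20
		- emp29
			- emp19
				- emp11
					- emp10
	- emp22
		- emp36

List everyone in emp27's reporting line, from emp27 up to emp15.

emp27 reports to emp7. emp7 reports to emp9. emp9 reports to emp17. emp17 reports to emp15. emp15 is at the top.

emp27 -> emp7 -> emp9 -> emp17 -> emp15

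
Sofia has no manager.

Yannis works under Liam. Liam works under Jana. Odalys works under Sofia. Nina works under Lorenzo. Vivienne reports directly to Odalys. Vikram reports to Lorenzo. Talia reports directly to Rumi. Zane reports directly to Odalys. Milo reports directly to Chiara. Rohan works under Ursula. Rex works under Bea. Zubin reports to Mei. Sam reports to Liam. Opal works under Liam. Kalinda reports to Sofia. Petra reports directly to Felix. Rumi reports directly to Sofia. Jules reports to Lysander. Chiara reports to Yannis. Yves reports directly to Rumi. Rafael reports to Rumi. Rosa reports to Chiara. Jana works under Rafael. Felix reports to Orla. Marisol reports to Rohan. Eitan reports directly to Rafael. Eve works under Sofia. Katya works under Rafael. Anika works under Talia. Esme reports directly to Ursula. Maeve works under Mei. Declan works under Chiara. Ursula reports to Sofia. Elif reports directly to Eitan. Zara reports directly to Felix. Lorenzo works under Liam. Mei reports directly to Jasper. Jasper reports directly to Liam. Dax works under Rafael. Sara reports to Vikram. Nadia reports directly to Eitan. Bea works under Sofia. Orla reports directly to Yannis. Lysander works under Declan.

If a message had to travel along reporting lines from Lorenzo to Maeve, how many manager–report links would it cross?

Lorenzo is 1 level below Liam, and Maeve is 3 levels below Liam (their lowest common manager). The shortest path runs up from Lorenzo to Liam and back down to Maeve: 1 + 3 = 4 links.

4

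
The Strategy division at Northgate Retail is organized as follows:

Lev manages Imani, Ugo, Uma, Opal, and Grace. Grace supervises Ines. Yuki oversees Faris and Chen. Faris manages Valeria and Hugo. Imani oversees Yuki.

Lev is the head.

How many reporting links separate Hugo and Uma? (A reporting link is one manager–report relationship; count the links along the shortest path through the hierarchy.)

Hugo is 4 levels below Lev, and Uma is 1 level below Lev (their lowest common manager). The shortest path runs up from Hugo to Lev and back down to Uma: 4 + 1 = 5 links.

5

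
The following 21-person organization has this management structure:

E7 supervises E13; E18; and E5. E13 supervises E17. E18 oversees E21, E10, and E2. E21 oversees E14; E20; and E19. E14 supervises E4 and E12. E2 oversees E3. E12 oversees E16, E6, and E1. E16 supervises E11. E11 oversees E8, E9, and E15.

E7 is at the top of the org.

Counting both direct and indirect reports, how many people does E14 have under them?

9

E14 directly manages E12, E4. Under E12: E1, E6, E16, E11, E15, E9, E8 (7). E4 has no reports. So E14's organization is 2 direct reports plus everyone under them: 8 + 1 = 9.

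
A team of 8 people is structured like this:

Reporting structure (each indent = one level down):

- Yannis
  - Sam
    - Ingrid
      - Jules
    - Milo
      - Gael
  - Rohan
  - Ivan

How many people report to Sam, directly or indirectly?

4

Sam directly manages Ingrid, Milo. Under Ingrid: Jules (1). Under Milo: Gael (1). So Sam's organization is 2 direct reports plus everyone under them: 2 + 2 = 4.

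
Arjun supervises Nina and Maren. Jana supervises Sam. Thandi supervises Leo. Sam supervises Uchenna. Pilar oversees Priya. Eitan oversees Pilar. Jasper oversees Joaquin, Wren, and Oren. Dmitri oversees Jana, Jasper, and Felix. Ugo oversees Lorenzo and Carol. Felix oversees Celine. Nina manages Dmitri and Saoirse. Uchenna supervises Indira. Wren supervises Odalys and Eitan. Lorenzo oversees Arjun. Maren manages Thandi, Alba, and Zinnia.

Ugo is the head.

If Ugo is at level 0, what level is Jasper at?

5

Chain from Jasper up to Ugo: Jasper → Dmitri → Nina → Arjun → Lorenzo → Ugo. That is 5 steps up, so Jasper is 5 levels below Ugo.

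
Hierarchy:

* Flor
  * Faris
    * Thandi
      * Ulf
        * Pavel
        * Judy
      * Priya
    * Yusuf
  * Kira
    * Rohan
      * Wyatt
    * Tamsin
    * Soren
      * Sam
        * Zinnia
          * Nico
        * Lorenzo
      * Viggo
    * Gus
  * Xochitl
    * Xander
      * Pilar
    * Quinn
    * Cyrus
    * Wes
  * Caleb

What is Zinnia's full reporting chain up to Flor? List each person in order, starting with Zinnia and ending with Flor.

Zinnia -> Sam -> Soren -> Kira -> Flor

Zinnia reports to Sam. Sam reports to Soren. Soren reports to Kira. Kira reports to Flor. Flor is at the top.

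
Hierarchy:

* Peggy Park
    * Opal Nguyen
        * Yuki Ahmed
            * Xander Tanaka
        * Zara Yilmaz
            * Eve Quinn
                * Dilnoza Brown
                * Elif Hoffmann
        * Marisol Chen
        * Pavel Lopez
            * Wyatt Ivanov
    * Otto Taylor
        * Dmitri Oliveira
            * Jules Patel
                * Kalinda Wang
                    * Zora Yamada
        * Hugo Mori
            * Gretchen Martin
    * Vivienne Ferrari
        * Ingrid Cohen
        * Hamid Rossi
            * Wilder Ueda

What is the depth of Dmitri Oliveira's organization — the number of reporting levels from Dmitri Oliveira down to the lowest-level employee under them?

The longest chain under Dmitri Oliveira runs Dmitri Oliveira → Jules Patel → Kalinda Wang → Zora Yamada, which is 3 levels below Dmitri Oliveira.

3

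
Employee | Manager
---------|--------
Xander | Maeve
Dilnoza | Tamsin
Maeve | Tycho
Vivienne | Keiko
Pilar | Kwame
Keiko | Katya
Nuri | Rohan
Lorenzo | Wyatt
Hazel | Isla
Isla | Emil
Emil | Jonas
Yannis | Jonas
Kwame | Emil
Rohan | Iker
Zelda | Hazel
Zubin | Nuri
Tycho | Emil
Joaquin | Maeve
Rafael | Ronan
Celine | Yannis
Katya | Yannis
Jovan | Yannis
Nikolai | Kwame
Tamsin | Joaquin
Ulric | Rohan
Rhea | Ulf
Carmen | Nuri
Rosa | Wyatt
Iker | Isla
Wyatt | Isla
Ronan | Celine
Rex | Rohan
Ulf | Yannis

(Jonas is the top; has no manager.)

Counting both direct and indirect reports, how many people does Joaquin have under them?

2

Joaquin directly manages Tamsin. Under Tamsin: Dilnoza (1). That's 2 in total.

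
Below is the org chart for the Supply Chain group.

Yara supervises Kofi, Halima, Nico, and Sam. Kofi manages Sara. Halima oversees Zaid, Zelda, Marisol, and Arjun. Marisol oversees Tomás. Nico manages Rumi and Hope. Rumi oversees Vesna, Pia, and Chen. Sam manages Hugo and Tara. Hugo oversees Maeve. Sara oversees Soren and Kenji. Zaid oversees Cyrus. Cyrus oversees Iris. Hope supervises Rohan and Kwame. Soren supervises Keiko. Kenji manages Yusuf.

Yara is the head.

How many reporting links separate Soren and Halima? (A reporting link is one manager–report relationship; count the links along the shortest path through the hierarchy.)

Soren is 3 levels below Yara, and Halima is 1 level below Yara (their lowest common manager). The shortest path runs up from Soren to Yara and back down to Halima: 3 + 1 = 4 links.

4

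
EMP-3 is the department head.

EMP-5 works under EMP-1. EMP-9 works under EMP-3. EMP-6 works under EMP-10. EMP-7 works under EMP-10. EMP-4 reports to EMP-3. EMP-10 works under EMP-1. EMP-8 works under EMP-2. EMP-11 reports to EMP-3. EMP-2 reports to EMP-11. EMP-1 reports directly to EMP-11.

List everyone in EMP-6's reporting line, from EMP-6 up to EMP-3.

EMP-6 reports to EMP-10. EMP-10 reports to EMP-1. EMP-1 reports to EMP-11. EMP-11 reports to EMP-3. EMP-3 is at the top.

EMP-6 -> EMP-10 -> EMP-1 -> EMP-11 -> EMP-3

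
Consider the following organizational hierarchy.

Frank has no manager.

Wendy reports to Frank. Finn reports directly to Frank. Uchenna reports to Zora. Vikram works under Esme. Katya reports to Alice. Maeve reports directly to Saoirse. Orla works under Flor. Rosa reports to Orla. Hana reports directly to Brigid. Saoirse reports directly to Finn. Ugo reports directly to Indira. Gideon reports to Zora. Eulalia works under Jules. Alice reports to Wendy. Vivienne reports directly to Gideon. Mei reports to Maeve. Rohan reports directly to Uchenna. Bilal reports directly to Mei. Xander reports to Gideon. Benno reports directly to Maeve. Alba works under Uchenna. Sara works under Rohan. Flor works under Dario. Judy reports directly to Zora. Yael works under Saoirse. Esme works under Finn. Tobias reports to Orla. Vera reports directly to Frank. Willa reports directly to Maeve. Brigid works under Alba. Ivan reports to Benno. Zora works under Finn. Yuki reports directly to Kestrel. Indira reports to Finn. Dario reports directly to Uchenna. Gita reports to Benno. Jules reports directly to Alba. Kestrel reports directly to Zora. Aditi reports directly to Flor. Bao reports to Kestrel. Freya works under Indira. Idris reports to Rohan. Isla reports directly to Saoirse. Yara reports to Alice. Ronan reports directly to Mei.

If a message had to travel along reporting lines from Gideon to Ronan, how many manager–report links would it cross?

Gideon is 2 levels below Finn, and Ronan is 4 levels below Finn (their lowest common manager). The shortest path runs up from Gideon to Finn and back down to Ronan: 2 + 4 = 6 links.

6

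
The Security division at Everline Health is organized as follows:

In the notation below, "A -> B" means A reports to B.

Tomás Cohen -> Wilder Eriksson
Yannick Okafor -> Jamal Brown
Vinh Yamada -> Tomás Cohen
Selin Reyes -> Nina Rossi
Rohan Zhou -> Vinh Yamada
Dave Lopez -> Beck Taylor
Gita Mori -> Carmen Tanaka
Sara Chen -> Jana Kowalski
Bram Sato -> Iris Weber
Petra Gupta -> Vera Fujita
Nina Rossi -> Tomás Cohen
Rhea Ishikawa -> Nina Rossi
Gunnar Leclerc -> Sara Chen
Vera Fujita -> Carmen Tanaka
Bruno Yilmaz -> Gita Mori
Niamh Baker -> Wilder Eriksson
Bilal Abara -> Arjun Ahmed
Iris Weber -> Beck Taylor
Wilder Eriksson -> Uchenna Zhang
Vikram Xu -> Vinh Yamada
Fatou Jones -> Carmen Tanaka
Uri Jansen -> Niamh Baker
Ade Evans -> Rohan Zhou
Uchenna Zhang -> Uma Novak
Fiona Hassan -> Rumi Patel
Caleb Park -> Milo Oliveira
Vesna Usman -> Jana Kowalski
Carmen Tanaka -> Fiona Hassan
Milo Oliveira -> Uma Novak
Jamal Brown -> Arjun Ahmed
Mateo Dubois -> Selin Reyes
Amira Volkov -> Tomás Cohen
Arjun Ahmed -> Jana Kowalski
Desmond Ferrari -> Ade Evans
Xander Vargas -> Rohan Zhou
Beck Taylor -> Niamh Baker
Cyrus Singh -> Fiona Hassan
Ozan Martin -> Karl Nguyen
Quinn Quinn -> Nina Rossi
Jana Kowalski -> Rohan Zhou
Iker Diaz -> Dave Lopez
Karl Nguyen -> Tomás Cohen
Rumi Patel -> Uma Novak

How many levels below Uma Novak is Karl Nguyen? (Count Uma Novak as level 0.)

Chain from Karl Nguyen up to Uma Novak: Karl Nguyen → Tomás Cohen → Wilder Eriksson → Uchenna Zhang → Uma Novak. That is 4 steps up, so Karl Nguyen is 4 levels below Uma Novak.

4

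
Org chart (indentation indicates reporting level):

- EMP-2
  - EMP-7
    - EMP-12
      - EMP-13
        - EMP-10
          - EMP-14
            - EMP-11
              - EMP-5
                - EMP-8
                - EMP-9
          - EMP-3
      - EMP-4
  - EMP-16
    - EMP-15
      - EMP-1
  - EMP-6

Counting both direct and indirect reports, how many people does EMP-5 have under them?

EMP-5 directly manages EMP-8, EMP-9. EMP-8 has no reports. EMP-9 has no reports. So EMP-5's organization is 2 direct reports plus everyone under them: 1 + 1 = 2.

2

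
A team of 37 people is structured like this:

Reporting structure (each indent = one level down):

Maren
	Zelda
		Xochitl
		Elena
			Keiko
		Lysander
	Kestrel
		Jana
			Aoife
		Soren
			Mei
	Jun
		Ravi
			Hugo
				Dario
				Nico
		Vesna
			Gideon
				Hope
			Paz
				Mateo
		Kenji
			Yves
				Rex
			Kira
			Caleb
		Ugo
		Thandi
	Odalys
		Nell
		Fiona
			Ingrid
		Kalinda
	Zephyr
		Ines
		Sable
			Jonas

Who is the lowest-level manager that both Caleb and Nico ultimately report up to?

Caleb's chain of managers is Kenji, Jun, Maren. Nico's chain of managers is Hugo, Ravi, Jun, Maren. The first manager that appears in both chains is Jun.

Jun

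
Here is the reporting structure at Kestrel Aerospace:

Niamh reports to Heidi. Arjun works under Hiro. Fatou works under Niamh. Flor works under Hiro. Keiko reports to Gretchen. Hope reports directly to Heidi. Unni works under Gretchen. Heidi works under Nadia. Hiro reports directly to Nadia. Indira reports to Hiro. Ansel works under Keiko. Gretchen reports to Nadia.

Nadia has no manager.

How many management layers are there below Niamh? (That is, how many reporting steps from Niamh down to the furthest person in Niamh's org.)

The longest chain under Niamh runs Niamh → Fatou, which is 1 level below Niamh.

1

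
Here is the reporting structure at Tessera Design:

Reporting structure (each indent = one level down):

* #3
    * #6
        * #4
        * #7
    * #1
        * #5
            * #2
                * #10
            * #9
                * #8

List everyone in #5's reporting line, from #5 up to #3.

#5 -> #1 -> #3

#5 reports to #1. #1 reports to #3. #3 is at the top.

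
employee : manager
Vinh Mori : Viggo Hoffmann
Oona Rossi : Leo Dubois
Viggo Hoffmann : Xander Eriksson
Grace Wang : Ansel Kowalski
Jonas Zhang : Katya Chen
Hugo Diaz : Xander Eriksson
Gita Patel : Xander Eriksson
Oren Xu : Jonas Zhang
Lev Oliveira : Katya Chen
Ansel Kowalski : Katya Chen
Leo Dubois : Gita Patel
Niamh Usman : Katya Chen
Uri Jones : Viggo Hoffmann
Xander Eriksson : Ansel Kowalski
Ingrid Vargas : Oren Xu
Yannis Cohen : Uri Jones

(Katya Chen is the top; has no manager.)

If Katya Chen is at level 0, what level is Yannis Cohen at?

5

Chain from Yannis Cohen up to Katya Chen: Yannis Cohen → Uri Jones → Viggo Hoffmann → Xander Eriksson → Ansel Kowalski → Katya Chen. That is 5 steps up, so Yannis Cohen is 5 levels below Katya Chen.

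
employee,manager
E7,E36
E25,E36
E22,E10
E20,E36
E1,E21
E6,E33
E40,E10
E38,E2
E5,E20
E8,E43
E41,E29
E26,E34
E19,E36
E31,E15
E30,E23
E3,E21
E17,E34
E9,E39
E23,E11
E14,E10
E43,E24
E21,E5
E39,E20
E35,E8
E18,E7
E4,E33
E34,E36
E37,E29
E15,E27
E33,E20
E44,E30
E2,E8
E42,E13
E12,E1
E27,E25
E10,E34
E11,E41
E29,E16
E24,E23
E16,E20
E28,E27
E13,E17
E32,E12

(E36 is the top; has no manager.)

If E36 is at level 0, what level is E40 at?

Chain from E40 up to E36: E40 → E10 → E34 → E36. That is 3 steps up, so E40 is 3 levels below E36.

3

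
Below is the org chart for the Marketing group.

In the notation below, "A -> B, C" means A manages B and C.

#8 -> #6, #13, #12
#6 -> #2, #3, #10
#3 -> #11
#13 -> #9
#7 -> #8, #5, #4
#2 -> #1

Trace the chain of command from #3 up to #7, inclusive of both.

#3 reports to #6. #6 reports to #8. #8 reports to #7. #7 is at the top.

#3 -> #6 -> #8 -> #7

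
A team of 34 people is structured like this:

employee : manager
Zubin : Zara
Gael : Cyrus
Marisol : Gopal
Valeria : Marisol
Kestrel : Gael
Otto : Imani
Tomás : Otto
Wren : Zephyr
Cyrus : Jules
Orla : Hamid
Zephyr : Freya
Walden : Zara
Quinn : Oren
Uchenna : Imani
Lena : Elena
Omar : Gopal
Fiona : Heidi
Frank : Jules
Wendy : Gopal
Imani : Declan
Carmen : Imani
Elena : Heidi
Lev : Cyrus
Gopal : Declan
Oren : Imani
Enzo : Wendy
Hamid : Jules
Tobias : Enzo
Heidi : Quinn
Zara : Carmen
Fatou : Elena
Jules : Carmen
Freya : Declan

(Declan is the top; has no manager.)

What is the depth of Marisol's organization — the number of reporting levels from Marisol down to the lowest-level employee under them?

The longest chain under Marisol runs Marisol → Valeria, which is 1 level below Marisol.

1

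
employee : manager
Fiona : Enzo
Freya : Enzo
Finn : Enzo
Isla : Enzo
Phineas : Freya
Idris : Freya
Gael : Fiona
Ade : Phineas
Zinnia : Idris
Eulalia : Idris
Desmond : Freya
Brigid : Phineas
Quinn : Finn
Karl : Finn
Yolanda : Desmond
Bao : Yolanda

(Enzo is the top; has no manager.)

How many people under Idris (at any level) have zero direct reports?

2

The people in Idris's organization with no one reporting to them are Eulalia, Zinnia. That is 2.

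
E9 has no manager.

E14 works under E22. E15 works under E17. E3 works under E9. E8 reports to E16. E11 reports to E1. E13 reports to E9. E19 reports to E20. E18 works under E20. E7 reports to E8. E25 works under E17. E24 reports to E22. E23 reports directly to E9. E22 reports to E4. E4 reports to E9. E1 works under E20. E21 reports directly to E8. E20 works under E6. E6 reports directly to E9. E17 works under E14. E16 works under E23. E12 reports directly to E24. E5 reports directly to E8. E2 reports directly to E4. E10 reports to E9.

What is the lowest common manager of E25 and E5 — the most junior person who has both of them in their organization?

E9

E25's chain of managers is E17, E14, E22, E4, E9. E5's chain of managers is E8, E16, E23, E9. The first manager that appears in both chains is E9.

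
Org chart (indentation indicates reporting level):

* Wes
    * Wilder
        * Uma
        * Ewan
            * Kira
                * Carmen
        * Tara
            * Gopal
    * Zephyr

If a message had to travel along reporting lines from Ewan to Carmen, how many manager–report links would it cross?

2

Carmen is in Ewan's organization: the chain from Carmen up to Ewan is Carmen → Kira → Ewan, which is 2 links.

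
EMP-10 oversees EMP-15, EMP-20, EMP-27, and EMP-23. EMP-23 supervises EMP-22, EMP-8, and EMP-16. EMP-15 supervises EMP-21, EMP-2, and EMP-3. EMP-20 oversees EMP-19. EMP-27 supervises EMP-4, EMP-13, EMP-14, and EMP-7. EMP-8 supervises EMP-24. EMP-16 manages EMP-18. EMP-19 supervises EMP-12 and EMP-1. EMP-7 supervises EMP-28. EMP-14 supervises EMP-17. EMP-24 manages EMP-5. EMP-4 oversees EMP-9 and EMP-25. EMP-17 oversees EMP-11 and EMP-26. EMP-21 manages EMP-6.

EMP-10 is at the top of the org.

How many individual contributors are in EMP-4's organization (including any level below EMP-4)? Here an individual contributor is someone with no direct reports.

2

The people in EMP-4's organization with no one reporting to them are EMP-25, EMP-9. That is 2.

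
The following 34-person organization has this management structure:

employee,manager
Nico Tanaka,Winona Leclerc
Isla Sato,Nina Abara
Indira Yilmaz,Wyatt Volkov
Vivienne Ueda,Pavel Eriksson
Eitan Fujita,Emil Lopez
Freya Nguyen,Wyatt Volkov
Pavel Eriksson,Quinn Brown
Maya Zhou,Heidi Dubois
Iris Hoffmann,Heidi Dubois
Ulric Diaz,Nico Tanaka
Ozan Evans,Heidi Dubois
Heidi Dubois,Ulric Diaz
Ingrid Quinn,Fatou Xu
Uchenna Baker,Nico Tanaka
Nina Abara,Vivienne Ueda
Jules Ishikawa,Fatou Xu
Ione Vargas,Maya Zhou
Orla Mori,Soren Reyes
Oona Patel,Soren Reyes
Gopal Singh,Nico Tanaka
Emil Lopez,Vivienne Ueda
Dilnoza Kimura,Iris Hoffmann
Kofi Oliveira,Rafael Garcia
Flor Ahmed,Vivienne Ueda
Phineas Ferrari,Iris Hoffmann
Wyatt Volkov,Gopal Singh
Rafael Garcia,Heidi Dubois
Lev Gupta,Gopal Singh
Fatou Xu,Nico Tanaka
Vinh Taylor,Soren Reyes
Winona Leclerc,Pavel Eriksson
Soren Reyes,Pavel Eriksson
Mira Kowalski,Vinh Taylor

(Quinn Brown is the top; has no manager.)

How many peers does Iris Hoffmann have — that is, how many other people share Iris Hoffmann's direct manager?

3

Iris Hoffmann reports to Heidi Dubois. Heidi Dubois's other direct reports are Maya Zhou, Rafael Garcia, Ozan Evans — 3 peers.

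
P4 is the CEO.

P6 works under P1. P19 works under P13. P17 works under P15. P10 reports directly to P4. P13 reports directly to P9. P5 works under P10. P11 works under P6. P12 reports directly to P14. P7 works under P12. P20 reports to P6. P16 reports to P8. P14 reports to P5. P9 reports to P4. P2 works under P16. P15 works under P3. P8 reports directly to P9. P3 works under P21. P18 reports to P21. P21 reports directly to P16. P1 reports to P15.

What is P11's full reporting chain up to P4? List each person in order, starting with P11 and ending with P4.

P11 -> P6 -> P1 -> P15 -> P3 -> P21 -> P16 -> P8 -> P9 -> P4

P11 reports to P6. P6 reports to P1. P1 reports to P15. P15 reports to P3. P3 reports to P21. P21 reports to P16. P16 reports to P8. P8 reports to P9. P9 reports to P4. P4 is at the top.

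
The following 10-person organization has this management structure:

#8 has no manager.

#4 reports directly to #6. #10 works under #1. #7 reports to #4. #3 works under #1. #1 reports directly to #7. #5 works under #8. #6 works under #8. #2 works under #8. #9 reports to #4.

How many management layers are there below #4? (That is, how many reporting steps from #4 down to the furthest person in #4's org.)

3

The longest chain under #4 runs #4 → #7 → #1 → #10, which is 3 levels below #4.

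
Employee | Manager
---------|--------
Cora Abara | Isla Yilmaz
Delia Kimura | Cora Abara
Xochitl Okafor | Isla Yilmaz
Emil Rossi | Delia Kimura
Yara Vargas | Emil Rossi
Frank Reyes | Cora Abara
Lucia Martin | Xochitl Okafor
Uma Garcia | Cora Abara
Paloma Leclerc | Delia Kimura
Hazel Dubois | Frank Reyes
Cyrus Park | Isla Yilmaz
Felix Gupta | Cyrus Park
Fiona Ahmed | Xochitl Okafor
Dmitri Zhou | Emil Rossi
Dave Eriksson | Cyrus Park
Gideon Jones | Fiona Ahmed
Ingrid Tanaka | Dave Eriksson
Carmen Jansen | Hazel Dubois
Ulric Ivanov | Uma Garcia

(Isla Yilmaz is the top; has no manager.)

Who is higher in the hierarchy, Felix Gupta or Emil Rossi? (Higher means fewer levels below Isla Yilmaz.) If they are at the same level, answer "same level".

Felix Gupta

Felix Gupta is 2 levels below Isla Yilmaz; Emil Rossi is 3. Felix Gupta is higher.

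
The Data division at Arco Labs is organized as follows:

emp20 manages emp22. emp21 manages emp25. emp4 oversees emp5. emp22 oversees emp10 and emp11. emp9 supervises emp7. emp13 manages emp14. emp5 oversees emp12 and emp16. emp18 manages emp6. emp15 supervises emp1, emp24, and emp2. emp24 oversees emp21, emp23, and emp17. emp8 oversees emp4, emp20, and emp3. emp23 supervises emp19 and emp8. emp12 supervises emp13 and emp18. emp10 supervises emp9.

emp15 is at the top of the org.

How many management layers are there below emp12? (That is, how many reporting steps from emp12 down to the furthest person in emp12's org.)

The longest chain under emp12 runs emp12 → emp18 → emp6, which is 2 levels below emp12.

2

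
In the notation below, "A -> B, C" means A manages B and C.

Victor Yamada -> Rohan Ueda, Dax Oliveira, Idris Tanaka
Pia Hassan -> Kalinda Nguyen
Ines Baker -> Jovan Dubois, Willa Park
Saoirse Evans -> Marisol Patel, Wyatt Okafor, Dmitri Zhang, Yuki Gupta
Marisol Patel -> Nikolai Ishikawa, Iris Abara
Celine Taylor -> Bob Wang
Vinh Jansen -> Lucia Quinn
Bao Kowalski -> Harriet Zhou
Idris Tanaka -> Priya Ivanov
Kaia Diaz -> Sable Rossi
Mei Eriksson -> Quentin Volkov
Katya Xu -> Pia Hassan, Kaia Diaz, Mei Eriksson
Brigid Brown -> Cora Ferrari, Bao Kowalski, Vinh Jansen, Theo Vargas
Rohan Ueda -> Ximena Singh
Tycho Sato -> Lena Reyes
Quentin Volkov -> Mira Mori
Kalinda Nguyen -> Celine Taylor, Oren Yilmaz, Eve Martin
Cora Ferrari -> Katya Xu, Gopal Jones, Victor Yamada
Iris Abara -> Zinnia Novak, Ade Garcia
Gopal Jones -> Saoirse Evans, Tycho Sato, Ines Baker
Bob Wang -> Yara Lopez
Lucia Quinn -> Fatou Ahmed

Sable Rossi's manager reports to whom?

Katya Xu

Sable Rossi reports to Kaia Diaz, and Kaia Diaz reports to Katya Xu. So Sable Rossi's skip-level manager is Katya Xu.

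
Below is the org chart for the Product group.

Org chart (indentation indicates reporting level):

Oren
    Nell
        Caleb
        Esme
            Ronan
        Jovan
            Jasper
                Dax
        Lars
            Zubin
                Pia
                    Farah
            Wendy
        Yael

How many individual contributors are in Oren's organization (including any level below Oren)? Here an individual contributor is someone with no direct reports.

6

The people in Oren's organization with no one reporting to them are Yael, Wendy, Farah, Dax, Ronan, Caleb. That is 6.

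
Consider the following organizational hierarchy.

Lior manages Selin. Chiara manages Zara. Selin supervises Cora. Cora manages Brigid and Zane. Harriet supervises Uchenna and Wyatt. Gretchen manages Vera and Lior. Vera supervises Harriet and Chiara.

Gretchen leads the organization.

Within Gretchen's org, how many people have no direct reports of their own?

The people in Gretchen's organization with no one reporting to them are Zane, Brigid, Zara, Wyatt, Uchenna. That is 5.

5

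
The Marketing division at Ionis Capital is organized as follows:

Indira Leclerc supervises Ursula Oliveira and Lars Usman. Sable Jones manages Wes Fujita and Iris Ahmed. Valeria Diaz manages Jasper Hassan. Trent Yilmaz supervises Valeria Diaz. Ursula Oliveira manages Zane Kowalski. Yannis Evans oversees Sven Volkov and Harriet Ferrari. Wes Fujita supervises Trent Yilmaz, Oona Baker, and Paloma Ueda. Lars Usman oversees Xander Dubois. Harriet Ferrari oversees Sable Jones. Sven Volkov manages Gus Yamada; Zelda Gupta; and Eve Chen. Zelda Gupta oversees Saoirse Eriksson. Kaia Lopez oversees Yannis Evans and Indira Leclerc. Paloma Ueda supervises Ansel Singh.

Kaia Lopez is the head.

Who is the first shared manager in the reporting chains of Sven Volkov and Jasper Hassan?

Sven Volkov's chain of managers is Yannis Evans, Kaia Lopez. Jasper Hassan's chain of managers is Valeria Diaz, Trent Yilmaz, Wes Fujita, Sable Jones, Harriet Ferrari, Yannis Evans, Kaia Lopez. The first manager that appears in both chains is Yannis Evans.

Yannis Evans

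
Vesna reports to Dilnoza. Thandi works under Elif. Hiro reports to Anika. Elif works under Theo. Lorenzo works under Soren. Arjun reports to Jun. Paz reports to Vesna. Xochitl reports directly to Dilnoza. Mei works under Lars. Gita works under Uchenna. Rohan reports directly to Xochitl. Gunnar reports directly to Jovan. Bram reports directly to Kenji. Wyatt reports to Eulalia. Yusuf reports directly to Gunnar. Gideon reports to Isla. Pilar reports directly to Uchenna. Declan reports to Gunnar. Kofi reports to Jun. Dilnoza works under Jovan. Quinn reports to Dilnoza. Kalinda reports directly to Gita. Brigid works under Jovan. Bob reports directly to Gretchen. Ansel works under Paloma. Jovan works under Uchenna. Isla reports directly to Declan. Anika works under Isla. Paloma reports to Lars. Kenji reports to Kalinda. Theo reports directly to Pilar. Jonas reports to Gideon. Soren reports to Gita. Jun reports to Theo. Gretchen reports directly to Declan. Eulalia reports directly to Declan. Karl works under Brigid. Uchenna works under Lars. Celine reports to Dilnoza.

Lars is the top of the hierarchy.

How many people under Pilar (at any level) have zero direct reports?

The people in Pilar's organization with no one reporting to them are Arjun, Kofi, Thandi. That is 3.

3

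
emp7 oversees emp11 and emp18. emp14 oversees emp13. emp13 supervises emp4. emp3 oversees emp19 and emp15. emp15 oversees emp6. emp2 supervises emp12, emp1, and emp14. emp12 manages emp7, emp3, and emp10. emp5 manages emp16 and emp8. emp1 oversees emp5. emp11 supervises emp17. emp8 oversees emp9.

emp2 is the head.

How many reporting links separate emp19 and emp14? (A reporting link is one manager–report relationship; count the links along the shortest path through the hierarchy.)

4

emp19 is 3 levels below emp2, and emp14 is 1 level below emp2 (their lowest common manager). The shortest path runs up from emp19 to emp2 and back down to emp14: 3 + 1 = 4 links.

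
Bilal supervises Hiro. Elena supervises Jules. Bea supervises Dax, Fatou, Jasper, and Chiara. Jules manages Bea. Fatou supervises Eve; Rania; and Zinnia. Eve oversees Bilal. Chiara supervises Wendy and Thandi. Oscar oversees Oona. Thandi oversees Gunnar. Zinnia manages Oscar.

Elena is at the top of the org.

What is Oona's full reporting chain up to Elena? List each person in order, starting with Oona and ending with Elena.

Oona reports to Oscar. Oscar reports to Zinnia. Zinnia reports to Fatou. Fatou reports to Bea. Bea reports to Jules. Jules reports to Elena. Elena is at the top.

Oona -> Oscar -> Zinnia -> Fatou -> Bea -> Jules -> Elena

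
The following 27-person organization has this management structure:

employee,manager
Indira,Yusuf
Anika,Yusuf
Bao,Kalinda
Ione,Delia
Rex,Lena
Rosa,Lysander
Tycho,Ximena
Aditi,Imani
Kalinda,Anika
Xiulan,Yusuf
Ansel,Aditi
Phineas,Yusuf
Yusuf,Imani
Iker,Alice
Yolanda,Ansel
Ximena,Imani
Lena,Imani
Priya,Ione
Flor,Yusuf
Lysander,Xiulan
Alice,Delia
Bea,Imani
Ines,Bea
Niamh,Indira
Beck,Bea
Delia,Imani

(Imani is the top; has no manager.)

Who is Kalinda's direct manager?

Anika

Kalinda reports directly to Anika.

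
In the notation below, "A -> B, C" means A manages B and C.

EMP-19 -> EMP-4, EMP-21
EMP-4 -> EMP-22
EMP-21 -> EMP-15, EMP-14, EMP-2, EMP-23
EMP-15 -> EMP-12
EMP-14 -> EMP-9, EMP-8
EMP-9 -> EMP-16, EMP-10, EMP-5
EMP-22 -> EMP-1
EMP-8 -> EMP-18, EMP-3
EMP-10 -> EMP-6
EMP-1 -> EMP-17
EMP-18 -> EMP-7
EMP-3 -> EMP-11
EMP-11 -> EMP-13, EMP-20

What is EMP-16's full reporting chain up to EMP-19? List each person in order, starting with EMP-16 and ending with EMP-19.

EMP-16 -> EMP-9 -> EMP-14 -> EMP-21 -> EMP-19

EMP-16 reports to EMP-9. EMP-9 reports to EMP-14. EMP-14 reports to EMP-21. EMP-21 reports to EMP-19. EMP-19 is at the top.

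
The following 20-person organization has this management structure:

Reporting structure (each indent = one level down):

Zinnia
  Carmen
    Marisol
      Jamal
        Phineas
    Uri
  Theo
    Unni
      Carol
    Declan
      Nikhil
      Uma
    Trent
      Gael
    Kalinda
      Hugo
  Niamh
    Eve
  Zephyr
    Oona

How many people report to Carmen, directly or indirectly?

Carmen directly manages Marisol, Uri. Under Marisol: Jamal, Phineas (2). Uri has no reports. So Carmen's organization is 2 direct reports plus everyone under them: 3 + 1 = 4.

4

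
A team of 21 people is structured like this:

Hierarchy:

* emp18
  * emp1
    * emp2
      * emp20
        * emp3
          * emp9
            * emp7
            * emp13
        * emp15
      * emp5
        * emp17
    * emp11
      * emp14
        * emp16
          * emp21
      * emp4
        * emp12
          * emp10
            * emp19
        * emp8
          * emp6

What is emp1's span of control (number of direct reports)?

emp1 directly manages emp2, emp11. That is 2 direct reports.

2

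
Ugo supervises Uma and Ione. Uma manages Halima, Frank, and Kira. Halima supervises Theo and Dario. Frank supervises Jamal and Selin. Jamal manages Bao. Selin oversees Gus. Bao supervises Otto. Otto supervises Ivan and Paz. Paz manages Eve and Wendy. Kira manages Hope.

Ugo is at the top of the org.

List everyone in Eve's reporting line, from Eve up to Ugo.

Eve -> Paz -> Otto -> Bao -> Jamal -> Frank -> Uma -> Ugo

Eve reports to Paz. Paz reports to Otto. Otto reports to Bao. Bao reports to Jamal. Jamal reports to Frank. Frank reports to Uma. Uma reports to Ugo. Ugo is at the top.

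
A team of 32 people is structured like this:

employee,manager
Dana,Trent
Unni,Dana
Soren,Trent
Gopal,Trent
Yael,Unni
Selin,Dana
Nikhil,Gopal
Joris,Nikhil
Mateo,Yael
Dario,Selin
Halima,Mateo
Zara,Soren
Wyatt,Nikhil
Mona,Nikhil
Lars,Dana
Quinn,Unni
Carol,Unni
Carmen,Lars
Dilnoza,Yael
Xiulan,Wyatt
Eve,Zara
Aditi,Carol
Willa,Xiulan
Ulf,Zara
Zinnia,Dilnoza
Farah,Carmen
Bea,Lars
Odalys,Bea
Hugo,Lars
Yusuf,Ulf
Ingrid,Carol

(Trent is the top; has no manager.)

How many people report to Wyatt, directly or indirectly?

2

Wyatt directly manages Xiulan. Under Xiulan: Willa (1). That's 2 in total.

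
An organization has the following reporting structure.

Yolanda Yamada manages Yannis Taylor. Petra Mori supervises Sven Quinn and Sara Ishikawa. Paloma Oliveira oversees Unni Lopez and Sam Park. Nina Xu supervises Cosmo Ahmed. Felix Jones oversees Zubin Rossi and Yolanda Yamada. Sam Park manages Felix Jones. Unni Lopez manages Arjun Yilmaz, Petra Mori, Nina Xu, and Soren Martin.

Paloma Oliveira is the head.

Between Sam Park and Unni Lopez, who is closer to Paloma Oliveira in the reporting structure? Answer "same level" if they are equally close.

same level

Both Sam Park and Unni Lopez are 1 level below Paloma Oliveira.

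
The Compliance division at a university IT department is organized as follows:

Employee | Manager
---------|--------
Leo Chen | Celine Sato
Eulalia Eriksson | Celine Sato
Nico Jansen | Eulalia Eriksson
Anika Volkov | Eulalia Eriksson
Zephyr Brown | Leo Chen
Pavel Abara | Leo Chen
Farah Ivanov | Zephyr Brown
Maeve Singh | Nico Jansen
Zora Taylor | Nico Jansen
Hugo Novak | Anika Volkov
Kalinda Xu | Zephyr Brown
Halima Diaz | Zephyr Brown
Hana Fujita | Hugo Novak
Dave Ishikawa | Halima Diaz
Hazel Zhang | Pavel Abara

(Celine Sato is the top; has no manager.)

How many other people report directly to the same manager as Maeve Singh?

Maeve Singh reports to Nico Jansen. Nico Jansen's other direct reports are Zora Taylor — 1 peer.

1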